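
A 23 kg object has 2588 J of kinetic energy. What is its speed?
v = √(2·KE/m) = √(2·2588/23) = 15.0 m/s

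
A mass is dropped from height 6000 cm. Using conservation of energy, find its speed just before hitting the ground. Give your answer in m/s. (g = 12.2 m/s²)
Convert to SI: h = 60.0 m
mgh = ½mv² ⇒ v = √(2gh) = √(2·12.2·60.0) = 38.26 m/s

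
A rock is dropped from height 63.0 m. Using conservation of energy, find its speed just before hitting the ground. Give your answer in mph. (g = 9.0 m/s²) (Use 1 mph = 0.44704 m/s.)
mgh = ½mv² ⇒ v = √(2gh) = √(2·9.0·63.0) = 33.6749 m/s = 75.33 mph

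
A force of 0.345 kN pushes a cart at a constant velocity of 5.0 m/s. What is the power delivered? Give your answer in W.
Convert to SI: F = 345.0 N, v = 5.0 m/s
P = Fv = (345.0)(5.0) = 1725 W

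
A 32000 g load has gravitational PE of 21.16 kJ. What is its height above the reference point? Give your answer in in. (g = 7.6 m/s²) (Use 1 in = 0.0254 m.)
Convert to SI: m = 32.0 kg, PE = 21160.0 J
h = PE/(mg) = 21160.0/(32.0·7.6) = 87.0066 m = 3425 in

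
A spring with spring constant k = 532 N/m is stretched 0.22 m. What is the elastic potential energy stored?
PE = ½kx² = ½(532)(0.22)² = 12.87 J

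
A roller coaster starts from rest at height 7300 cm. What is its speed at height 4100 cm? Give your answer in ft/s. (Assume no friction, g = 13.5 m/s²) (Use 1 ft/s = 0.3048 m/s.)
Convert to SI: h₁−h₂ = 32.0 m
mgh₁ = mgh₂ + ½mv² ⇒ v = √(2g(h₁−h₂)) = √(2·13.5·32.0) = 29.3939 m/s = 96.44 ft/s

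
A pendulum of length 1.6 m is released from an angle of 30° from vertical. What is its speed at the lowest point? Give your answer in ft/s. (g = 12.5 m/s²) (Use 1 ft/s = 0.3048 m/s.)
h = L(1 − cosθ) = 1.6(1 − cos30°) = 0.214359 m
v = √(2gh) = √(2·12.5·0.214359) = 2.31495 m/s = 7.595 ft/s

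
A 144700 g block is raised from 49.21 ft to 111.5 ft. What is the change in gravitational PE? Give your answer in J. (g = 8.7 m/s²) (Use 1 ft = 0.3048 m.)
Convert to SI: m = 144.7 kg, Δh = 18.986 m
ΔPE = mgΔh = (144.7)(8.7)(18.986) = 23900 J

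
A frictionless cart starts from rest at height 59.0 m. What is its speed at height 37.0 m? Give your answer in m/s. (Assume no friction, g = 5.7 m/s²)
mgh₁ = mgh₂ + ½mv² ⇒ v = √(2g(h₁−h₂)) = √(2·5.7·22.0) = 15.84 m/s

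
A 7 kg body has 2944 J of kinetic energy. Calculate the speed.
v = √(2·KE/m) = √(2·2944/7) = 29.0 m/s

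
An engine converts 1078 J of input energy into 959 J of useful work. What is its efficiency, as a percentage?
η = W_out/W_in = 959/1078 = 88.96%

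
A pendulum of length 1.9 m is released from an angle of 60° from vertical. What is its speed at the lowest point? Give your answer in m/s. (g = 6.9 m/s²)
h = L(1 − cosθ) = 1.9(1 − cos60°) = 0.95 m
v = √(2gh) = √(2·6.9·0.95) = 3.621 m/s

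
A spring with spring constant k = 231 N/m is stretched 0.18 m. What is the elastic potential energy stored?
PE = ½kx² = ½(231)(0.18)² = 3.742 J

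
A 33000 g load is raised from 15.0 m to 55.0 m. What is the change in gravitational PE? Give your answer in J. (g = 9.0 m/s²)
Convert to SI: m = 33.0 kg, Δh = 40.0 m
ΔPE = mgΔh = (33.0)(9.0)(40.0) = 11880 J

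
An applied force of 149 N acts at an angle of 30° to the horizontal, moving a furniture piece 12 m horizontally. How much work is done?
W = F·d·cosθ = (149)(12)cos(30°) = 1548 J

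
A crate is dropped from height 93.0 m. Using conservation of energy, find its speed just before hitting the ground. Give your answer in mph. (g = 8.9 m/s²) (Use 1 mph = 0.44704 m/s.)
mgh = ½mv² ⇒ v = √(2gh) = √(2·8.9·93.0) = 40.6866 m/s = 91.01 mph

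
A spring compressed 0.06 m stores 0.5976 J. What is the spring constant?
k = 2·PE/x² = 2·0.5976/(0.06)² = 332.0 N/m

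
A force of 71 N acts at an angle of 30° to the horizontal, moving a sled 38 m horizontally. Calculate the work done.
W = F·d·cosθ = (71)(38)cos(30°) = 2337 J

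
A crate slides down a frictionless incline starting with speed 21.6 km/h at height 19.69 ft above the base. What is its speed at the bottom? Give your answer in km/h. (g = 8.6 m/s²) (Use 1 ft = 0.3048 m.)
Convert to SI: v₀ = 6.0 m/s, h = 6.00151 m
½mv₀² + mgh = ½mv² ⇒ v = √(v₀² + 2gh) = √(6.0² + 2·8.6·6.00151) = 11.7994 m/s = 42.48 km/h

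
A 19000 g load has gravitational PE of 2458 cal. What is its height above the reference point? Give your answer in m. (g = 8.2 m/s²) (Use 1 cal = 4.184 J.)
Convert to SI: m = 19.0 kg, PE = 10284.3 J
h = PE/(mg) = 10284.3/(19.0·8.2) = 66.01 m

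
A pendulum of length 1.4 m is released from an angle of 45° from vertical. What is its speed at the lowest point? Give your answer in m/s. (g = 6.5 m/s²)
h = L(1 − cosθ) = 1.4(1 − cos45°) = 0.410051 m
v = √(2gh) = √(2·6.5·0.410051) = 2.309 m/s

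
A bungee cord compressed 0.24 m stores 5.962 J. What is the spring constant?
k = 2·PE/x² = 2·5.962/(0.24)² = 207.0 N/m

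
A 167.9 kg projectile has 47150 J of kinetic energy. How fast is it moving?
v = √(2·KE/m) = √(2·47150/167.9) = 23.7 m/s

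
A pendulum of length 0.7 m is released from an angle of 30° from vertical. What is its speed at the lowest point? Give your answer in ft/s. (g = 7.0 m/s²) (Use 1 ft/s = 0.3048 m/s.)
h = L(1 − cosθ) = 0.7(1 − cos30°) = 0.0937822 m
v = √(2gh) = √(2·7.0·0.0937822) = 1.14584 m/s = 3.759 ft/s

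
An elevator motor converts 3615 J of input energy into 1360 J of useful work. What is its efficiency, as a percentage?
η = W_out/W_in = 1360/3615 = 37.62%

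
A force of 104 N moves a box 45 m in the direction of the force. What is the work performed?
W = F·d = (104)(45) = 4680 J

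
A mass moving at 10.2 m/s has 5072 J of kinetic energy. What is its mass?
m = 2·KE/v² = 2·5072/(10.2)² = 97.5 kg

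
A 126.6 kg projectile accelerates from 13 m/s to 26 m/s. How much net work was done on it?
W = ΔKE = ½m(v₂² − v₁²) = ½(126.6)(26² − 13²) = 32093.1 J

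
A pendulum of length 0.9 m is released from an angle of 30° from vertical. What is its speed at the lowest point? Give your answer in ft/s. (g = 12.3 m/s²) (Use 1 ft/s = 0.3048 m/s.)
h = L(1 − cosθ) = 0.9(1 − cos30°) = 0.120577 m
v = √(2gh) = √(2·12.3·0.120577) = 1.72227 m/s = 5.65 ft/s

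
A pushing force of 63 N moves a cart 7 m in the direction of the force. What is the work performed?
W = F·d = (63)(7) = 441.0 J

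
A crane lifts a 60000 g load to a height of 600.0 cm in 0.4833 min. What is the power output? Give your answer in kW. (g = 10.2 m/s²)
Convert to SI: m = 60.0 kg, h = 6.0 m, t = 28.998 s
P = mgh/t = (60.0)(10.2)(6.0)/28.998 = 126.629 W = 0.1266 kW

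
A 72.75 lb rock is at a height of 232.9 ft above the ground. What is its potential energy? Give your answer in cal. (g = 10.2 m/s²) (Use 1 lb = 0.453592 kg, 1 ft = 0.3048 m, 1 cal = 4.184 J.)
Convert to SI: m = 32.9988 kg, h = 70.9879 m
PE = mgh = (32.9988)(10.2)(70.9879) = 23893.7 J = 5711 cal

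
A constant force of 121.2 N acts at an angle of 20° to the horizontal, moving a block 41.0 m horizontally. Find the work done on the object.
W = F·d·cosθ = (121.2)(41.0)cos(20°) = 4670 J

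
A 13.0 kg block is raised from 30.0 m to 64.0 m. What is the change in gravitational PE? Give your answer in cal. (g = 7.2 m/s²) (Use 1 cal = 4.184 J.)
ΔPE = mgΔh = (13.0)(7.2)(34.0) = 3182.4 J = 760.6 cal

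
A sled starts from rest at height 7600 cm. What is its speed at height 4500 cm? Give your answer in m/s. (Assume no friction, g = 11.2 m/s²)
Convert to SI: h₁−h₂ = 31.0 m
mgh₁ = mgh₂ + ½mv² ⇒ v = √(2g(h₁−h₂)) = √(2·11.2·31.0) = 26.35 m/s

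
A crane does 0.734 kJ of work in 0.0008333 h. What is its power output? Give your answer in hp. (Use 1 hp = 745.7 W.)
Convert to SI: W = 734.0 J, t = 2.99988 s
P = W/t = 734.0/2.99988 = 244.676 W = 0.3281 hp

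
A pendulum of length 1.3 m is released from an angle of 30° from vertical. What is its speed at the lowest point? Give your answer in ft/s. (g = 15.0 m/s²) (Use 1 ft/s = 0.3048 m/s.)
h = L(1 − cosθ) = 1.3(1 − cos30°) = 0.174167 m
v = √(2gh) = √(2·15.0·0.174167) = 2.28583 m/s = 7.499 ft/s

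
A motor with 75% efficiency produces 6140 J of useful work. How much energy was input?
W_in = W_out/η = 6140/0.75 = 8187 J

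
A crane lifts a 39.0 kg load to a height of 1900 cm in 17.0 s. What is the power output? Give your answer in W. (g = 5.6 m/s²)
Convert to SI: m = 39.0 kg, h = 19.0 m, t = 17.0 s
P = mgh/t = (39.0)(5.6)(19.0)/17.0 = 244.1 W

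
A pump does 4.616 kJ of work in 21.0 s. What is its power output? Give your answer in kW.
Convert to SI: W = 4616.0 J, t = 21.0 s
P = W/t = 4616.0/21.0 = 219.81 W = 0.2198 kW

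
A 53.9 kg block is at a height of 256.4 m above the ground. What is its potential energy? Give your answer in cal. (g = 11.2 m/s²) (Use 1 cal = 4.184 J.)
PE = mgh = (53.9)(11.2)(256.4) = 154784 J = 36990 cal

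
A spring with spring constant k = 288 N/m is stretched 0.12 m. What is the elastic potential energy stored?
PE = ½kx² = ½(288)(0.12)² = 2.074 J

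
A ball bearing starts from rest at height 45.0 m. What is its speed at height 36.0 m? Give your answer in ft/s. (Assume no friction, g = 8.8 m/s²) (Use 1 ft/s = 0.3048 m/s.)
mgh₁ = mgh₂ + ½mv² ⇒ v = √(2g(h₁−h₂)) = √(2·8.8·9.0) = 12.5857 m/s = 41.29 ft/s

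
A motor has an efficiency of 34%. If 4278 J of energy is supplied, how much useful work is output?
W_out = η·W_in = 0.34·4278 = 1454.52 J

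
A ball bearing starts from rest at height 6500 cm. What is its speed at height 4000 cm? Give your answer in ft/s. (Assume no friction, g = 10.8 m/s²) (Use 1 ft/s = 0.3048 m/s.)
Convert to SI: h₁−h₂ = 25.0 m
mgh₁ = mgh₂ + ½mv² ⇒ v = √(2g(h₁−h₂)) = √(2·10.8·25.0) = 23.2379 m/s = 76.24 ft/s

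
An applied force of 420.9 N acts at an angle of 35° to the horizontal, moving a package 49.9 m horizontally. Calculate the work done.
W = F·d·cosθ = (420.9)(49.9)cos(35°) = 17200 J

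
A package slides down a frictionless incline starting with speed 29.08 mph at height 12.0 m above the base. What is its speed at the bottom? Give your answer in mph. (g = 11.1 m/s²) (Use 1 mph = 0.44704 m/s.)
Convert to SI: v₀ = 12.9999 m/s, h = 12.0 m
½mv₀² + mgh = ½mv² ⇒ v = √(v₀² + 2gh) = √(12.9999² + 2·11.1·12.0) = 20.8662 m/s = 46.68 mph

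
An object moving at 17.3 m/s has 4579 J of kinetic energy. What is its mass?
m = 2·KE/v² = 2·4579/(17.3)² = 30.6 kg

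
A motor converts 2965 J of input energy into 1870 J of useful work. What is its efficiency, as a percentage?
η = W_out/W_in = 1870/2965 = 63.07%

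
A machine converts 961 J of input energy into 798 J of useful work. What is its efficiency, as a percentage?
η = W_out/W_in = 798/961 = 83.04%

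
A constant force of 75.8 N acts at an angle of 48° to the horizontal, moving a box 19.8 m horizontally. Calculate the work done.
W = F·d·cosθ = (75.8)(19.8)cos(48°) = 1004 J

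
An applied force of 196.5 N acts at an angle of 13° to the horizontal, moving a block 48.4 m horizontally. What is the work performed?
W = F·d·cosθ = (196.5)(48.4)cos(13°) = 9267 J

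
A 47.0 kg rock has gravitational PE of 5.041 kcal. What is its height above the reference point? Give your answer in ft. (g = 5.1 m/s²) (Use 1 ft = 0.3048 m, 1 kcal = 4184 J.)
Convert to SI: m = 47.0 kg, PE = 21091.5 J
h = PE/(mg) = 21091.5/(47.0·5.1) = 87.9914 m = 288.7 ft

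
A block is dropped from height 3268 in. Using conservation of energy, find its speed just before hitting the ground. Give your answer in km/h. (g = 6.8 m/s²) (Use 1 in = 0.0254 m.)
Convert to SI: h = 83.0072 m
mgh = ½mv² ⇒ v = √(2gh) = √(2·6.8·83.0072) = 33.5991 m/s = 121.0 km/h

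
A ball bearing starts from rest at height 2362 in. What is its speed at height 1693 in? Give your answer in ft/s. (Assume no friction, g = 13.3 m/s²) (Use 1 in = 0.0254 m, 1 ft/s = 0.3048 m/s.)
Convert to SI: h₁−h₂ = 16.9926 m
mgh₁ = mgh₂ + ½mv² ⇒ v = √(2g(h₁−h₂)) = √(2·13.3·16.9926) = 21.2604 m/s = 69.75 ft/s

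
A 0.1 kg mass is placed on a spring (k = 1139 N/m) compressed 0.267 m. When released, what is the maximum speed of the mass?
½kx² = ½mv² ⇒ v = x√(k/m) = (0.267)√(1139/0.1) = 28.5 m/s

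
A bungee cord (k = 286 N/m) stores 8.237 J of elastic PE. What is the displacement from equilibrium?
x = √(2·PE/k) = √(2·8.237/286) = 0.24 m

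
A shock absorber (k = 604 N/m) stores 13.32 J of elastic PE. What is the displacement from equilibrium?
x = √(2·PE/k) = √(2·13.32/604) = 0.21 m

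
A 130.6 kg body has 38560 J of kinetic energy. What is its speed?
v = √(2·KE/m) = √(2·38560/130.6) = 24.3 m/s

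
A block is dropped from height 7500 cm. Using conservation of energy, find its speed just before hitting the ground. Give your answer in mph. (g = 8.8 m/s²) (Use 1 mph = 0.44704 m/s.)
Convert to SI: h = 75.0 m
mgh = ½mv² ⇒ v = √(2gh) = √(2·8.8·75.0) = 36.3318 m/s = 81.27 mph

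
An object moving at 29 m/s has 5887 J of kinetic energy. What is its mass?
m = 2·KE/v² = 2·5887/(29)² = 14.0 kg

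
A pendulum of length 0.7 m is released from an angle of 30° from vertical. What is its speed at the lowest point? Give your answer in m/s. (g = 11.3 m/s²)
h = L(1 − cosθ) = 0.7(1 − cos30°) = 0.0937822 m
v = √(2gh) = √(2·11.3·0.0937822) = 1.456 m/s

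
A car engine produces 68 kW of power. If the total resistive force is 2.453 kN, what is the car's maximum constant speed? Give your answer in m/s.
Convert to SI: F = 2453.0 N
P = Fv ⇒ v = P/F = 68000 W/2453.0 N = 27.72 m/s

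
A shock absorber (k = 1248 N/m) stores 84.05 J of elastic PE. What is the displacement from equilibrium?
x = √(2·PE/k) = √(2·84.05/1248) = 0.367 m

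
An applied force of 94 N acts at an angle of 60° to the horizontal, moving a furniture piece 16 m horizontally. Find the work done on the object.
W = F·d·cosθ = (94)(16)cos(60°) = 752.0 J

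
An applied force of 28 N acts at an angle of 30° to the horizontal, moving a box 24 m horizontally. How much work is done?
W = F·d·cosθ = (28)(24)cos(30°) = 582.0 J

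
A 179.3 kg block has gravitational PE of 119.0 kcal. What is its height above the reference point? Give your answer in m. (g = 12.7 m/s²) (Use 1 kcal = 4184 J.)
Convert to SI: m = 179.3 kg, PE = 497896 J
h = PE/(mg) = 497896/(179.3·12.7) = 218.7 m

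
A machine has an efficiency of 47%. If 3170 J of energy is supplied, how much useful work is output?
W_out = η·W_in = 0.47·3170 = 1489.9 J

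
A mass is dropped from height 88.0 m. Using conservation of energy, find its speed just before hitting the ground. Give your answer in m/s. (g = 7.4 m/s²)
mgh = ½mv² ⇒ v = √(2gh) = √(2·7.4·88.0) = 36.09 m/s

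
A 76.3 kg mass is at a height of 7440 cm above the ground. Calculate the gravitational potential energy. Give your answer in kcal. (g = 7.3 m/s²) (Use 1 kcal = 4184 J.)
Convert to SI: m = 76.3 kg, h = 74.4 m
PE = mgh = (76.3)(7.3)(74.4) = 41440.1 J = 9.904 kcal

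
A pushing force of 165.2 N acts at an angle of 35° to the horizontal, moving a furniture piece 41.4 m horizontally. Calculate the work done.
W = F·d·cosθ = (165.2)(41.4)cos(35°) = 5602 J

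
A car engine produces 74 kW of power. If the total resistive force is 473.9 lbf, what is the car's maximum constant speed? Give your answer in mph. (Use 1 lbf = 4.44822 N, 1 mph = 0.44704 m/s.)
Convert to SI: F = 2108.01 N
P = Fv ⇒ v = P/F = 74000 W/2108.01 N = 35.1042 m/s = 78.53 mph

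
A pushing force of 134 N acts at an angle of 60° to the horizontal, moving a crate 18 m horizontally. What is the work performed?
W = F·d·cosθ = (134)(18)cos(60°) = 1206 J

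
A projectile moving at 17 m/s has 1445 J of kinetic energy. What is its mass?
m = 2·KE/v² = 2·1445/(17)² = 10.0 kg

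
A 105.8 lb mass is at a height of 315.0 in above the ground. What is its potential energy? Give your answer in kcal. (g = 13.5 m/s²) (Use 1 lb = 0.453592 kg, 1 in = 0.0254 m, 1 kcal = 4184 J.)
Convert to SI: m = 47.99 kg, h = 8.001 m
PE = mgh = (47.99)(13.5)(8.001) = 5183.57 J = 1.239 kcal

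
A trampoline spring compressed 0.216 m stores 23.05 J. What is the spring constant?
k = 2·PE/x² = 2·23.05/(0.216)² = 988.1 N/m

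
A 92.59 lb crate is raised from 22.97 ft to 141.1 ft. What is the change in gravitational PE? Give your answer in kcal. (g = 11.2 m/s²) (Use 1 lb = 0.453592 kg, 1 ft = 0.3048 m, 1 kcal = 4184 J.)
Convert to SI: m = 41.9981 kg, Δh = 36.006 m
ΔPE = mgΔh = (41.9981)(11.2)(36.006) = 16936.5 J = 4.048 kcal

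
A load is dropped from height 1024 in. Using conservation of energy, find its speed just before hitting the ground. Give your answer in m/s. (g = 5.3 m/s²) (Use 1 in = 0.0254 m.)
Convert to SI: h = 26.0096 m
mgh = ½mv² ⇒ v = √(2gh) = √(2·5.3·26.0096) = 16.6 m/s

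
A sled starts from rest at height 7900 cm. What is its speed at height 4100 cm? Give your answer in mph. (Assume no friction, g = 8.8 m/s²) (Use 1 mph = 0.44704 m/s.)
Convert to SI: h₁−h₂ = 38.0 m
mgh₁ = mgh₂ + ½mv² ⇒ v = √(2g(h₁−h₂)) = √(2·8.8·38.0) = 25.8612 m/s = 57.85 mph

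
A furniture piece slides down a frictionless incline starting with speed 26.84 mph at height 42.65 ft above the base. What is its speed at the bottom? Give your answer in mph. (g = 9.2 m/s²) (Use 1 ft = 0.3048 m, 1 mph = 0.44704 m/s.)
Convert to SI: v₀ = 11.9986 m/s, h = 12.9997 m
½mv₀² + mgh = ½mv² ⇒ v = √(v₀² + 2gh) = √(11.9986² + 2·9.2·12.9997) = 19.5745 m/s = 43.79 mph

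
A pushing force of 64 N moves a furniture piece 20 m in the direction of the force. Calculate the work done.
W = F·d = (64)(20) = 1280 J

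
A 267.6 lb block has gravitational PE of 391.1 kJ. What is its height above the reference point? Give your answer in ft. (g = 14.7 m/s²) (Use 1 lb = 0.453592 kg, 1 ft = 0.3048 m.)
Convert to SI: m = 121.381 kg, PE = 391100 J
h = PE/(mg) = 391100/(121.381·14.7) = 219.189 m = 719.1 ft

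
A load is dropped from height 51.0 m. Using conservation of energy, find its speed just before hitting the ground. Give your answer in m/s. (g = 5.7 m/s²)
mgh = ½mv² ⇒ v = √(2gh) = √(2·5.7·51.0) = 24.11 m/s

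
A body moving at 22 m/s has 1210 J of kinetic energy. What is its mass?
m = 2·KE/v² = 2·1210/(22)² = 5.0 kg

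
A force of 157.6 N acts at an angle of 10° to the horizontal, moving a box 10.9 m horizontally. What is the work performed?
W = F·d·cosθ = (157.6)(10.9)cos(10°) = 1692 J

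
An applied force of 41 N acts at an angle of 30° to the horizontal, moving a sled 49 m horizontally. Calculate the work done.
W = F·d·cosθ = (41)(49)cos(30°) = 1740 J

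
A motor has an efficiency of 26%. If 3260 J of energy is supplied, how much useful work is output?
W_out = η·W_in = 0.26·3260 = 847.6 J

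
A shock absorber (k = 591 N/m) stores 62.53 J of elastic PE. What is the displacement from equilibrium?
x = √(2·PE/k) = √(2·62.53/591) = 0.46 m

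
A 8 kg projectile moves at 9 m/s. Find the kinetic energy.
KE = ½mv² = ½(8)(9)² = 324.0 J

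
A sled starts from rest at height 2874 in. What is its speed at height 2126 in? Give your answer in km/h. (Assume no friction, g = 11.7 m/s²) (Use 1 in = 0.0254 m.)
Convert to SI: h₁−h₂ = 18.9992 m
mgh₁ = mgh₂ + ½mv² ⇒ v = √(2g(h₁−h₂)) = √(2·11.7·18.9992) = 21.0851 m/s = 75.91 km/h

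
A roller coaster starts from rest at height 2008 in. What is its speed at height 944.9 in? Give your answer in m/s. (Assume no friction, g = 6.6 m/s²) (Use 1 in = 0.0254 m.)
Convert to SI: h₁−h₂ = 27.0027 m
mgh₁ = mgh₂ + ½mv² ⇒ v = √(2g(h₁−h₂)) = √(2·6.6·27.0027) = 18.88 m/s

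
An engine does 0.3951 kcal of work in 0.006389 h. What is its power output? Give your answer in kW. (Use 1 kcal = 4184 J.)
Convert to SI: W = 1653.1 J, t = 23.0004 s
P = W/t = 1653.1/23.0004 = 71.8726 W = 0.07187 kW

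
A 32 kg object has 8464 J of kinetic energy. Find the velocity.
v = √(2·KE/m) = √(2·8464/32) = 23.0 m/s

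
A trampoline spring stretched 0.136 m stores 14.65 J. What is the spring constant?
k = 2·PE/x² = 2·14.65/(0.136)² = 1584 N/m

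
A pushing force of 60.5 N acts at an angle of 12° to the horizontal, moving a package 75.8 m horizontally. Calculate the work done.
W = F·d·cosθ = (60.5)(75.8)cos(12°) = 4486 J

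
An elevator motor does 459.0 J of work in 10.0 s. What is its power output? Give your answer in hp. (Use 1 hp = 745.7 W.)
P = W/t = 459.0/10.0 = 45.9 W = 0.06155 hp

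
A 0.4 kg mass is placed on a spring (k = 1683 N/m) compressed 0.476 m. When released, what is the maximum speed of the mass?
½kx² = ½mv² ⇒ v = x√(k/m) = (0.476)√(1683/0.4) = 30.88 m/s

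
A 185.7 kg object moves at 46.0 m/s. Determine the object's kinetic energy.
KE = ½mv² = ½(185.7)(46.0)² = 196500 J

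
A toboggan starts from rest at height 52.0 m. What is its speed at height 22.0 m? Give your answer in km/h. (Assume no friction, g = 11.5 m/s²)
mgh₁ = mgh₂ + ½mv² ⇒ v = √(2g(h₁−h₂)) = √(2·11.5·30.0) = 26.2679 m/s = 94.56 km/h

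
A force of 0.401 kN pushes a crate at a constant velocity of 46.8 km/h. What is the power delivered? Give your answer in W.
Convert to SI: F = 401.0 N, v = 13.0 m/s
P = Fv = (401.0)(13.0) = 5213 W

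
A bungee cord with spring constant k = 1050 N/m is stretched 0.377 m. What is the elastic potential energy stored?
PE = ½kx² = ½(1050)(0.377)² = 74.62 J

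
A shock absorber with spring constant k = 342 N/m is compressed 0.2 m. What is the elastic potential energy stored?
PE = ½kx² = ½(342)(0.2)² = 6.84 J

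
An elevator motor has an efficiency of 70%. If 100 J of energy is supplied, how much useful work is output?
W_out = η·W_in = 0.7·100 = 70.0 J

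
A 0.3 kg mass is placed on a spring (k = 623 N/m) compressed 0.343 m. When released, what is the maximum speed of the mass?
½kx² = ½mv² ⇒ v = x√(k/m) = (0.343)√(623/0.3) = 15.63 m/s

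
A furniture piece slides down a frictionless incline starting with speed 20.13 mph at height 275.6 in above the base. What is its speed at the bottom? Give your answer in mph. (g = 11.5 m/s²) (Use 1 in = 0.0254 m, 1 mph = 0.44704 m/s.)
Convert to SI: v₀ = 8.99892 m/s, h = 7.00024 m
½mv₀² + mgh = ½mv² ⇒ v = √(v₀² + 2gh) = √(8.99892² + 2·11.5·7.00024) = 15.5559 m/s = 34.8 mph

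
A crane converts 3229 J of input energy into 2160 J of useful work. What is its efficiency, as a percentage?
η = W_out/W_in = 2160/3229 = 66.89%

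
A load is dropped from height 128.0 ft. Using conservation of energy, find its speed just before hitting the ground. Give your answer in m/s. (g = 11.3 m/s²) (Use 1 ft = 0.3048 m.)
Convert to SI: h = 39.0144 m
mgh = ½mv² ⇒ v = √(2gh) = √(2·11.3·39.0144) = 29.69 m/s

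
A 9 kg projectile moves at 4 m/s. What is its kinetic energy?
KE = ½mv² = ½(9)(4)² = 72.0 J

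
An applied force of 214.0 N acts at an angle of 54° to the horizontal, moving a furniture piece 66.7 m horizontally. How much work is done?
W = F·d·cosθ = (214.0)(66.7)cos(54°) = 8390 J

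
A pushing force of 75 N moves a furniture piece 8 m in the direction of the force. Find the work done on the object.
W = F·d = (75)(8) = 600.0 J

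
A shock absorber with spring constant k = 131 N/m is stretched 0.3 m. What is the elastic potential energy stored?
PE = ½kx² = ½(131)(0.3)² = 5.895 J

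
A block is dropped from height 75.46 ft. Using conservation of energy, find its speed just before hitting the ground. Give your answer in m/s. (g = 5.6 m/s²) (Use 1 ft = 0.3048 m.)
Convert to SI: h = 23.0002 m
mgh = ½mv² ⇒ v = √(2gh) = √(2·5.6·23.0002) = 16.05 m/s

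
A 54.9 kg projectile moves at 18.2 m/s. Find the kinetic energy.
KE = ½mv² = ½(54.9)(18.2)² = 9093 J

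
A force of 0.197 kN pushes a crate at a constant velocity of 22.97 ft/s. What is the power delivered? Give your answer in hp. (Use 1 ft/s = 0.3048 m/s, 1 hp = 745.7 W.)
Convert to SI: F = 197.0 N, v = 7.00126 m/s
P = Fv = (197.0)(7.00126) = 1379.25 W = 1.85 hp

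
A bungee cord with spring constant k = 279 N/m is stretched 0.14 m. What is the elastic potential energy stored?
PE = ½kx² = ½(279)(0.14)² = 2.734 J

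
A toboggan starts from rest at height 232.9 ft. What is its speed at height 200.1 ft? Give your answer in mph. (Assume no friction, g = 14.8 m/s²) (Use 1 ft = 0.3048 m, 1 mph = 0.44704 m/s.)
Convert to SI: h₁−h₂ = 9.99744 m
mgh₁ = mgh₂ + ½mv² ⇒ v = √(2g(h₁−h₂)) = √(2·14.8·9.99744) = 17.2024 m/s = 38.48 mph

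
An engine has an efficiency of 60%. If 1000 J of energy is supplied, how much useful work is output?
W_out = η·W_in = 0.6·1000 = 600.0 J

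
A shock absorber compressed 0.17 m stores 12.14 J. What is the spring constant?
k = 2·PE/x² = 2·12.14/(0.17)² = 840.1 N/m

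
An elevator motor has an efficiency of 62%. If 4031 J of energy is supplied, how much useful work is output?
W_out = η·W_in = 0.62·4031 = 2499.22 J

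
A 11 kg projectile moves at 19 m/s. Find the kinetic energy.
KE = ½mv² = ½(11)(19)² = 1985.5 J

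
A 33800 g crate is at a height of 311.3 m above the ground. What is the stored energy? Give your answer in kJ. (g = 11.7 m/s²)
Convert to SI: m = 33.8 kg, h = 311.3 m
PE = mgh = (33.8)(11.7)(311.3) = 123107 J = 123.1 kJ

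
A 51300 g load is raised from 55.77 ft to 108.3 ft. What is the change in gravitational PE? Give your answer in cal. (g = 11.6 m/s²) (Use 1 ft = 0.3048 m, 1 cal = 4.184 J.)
Convert to SI: m = 51.3 kg, Δh = 16.0111 m
ΔPE = mgΔh = (51.3)(11.6)(16.0111) = 9527.91 J = 2277 cal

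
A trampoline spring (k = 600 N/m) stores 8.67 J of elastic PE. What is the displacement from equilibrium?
x = √(2·PE/k) = √(2·8.67/600) = 0.17 m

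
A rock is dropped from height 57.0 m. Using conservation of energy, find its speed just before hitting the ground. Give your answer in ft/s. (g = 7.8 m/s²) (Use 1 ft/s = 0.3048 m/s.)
mgh = ½mv² ⇒ v = √(2gh) = √(2·7.8·57.0) = 29.8195 m/s = 97.83 ft/s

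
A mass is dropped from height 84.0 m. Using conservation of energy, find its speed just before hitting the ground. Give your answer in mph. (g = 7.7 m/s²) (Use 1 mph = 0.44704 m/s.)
mgh = ½mv² ⇒ v = √(2gh) = √(2·7.7·84.0) = 35.9667 m/s = 80.46 mph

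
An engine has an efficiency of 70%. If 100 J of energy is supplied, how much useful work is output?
W_out = η·W_in = 0.7·100 = 70.0 J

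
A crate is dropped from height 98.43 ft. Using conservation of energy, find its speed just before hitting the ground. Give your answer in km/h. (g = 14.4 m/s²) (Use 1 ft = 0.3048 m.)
Convert to SI: h = 30.0015 m
mgh = ½mv² ⇒ v = √(2gh) = √(2·14.4·30.0015) = 29.3946 m/s = 105.8 km/h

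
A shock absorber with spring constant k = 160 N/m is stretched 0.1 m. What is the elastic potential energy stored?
PE = ½kx² = ½(160)(0.1)² = 0.8 J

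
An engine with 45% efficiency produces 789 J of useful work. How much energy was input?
W_in = W_out/η = 789/0.45 = 1753 J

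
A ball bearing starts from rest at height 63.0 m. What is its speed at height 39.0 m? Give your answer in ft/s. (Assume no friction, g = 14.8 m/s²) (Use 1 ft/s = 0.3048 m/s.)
mgh₁ = mgh₂ + ½mv² ⇒ v = √(2g(h₁−h₂)) = √(2·14.8·24.0) = 26.6533 m/s = 87.45 ft/s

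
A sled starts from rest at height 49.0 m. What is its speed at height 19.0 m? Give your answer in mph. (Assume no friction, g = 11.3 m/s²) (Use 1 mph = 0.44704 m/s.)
mgh₁ = mgh₂ + ½mv² ⇒ v = √(2g(h₁−h₂)) = √(2·11.3·30.0) = 26.0384 m/s = 58.25 mph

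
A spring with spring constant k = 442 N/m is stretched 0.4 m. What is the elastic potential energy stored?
PE = ½kx² = ½(442)(0.4)² = 35.36 J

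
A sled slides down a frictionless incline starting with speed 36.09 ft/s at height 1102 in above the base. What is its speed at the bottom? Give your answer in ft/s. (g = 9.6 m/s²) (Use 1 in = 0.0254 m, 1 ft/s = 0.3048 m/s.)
Convert to SI: v₀ = 11.0002 m/s, h = 27.9908 m
½mv₀² + mgh = ½mv² ⇒ v = √(v₀² + 2gh) = √(11.0002² + 2·9.6·27.9908) = 25.6599 m/s = 84.19 ft/s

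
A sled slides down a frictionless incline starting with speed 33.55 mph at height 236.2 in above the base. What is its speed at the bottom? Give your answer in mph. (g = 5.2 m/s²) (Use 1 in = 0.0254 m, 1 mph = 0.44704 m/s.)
Convert to SI: v₀ = 14.9982 m/s, h = 5.99948 m
½mv₀² + mgh = ½mv² ⇒ v = √(v₀² + 2gh) = √(14.9982² + 2·5.2·5.99948) = 16.9511 m/s = 37.92 mph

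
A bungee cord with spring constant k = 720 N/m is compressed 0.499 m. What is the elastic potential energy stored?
PE = ½kx² = ½(720)(0.499)² = 89.64 J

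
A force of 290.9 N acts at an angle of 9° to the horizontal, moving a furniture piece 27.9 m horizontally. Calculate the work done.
W = F·d·cosθ = (290.9)(27.9)cos(9°) = 8016 J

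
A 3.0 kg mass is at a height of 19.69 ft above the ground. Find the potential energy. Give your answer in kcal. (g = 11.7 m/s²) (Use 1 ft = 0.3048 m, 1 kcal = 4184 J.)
Convert to SI: m = 3.0 kg, h = 6.00151 m
PE = mgh = (3.0)(11.7)(6.00151) = 210.653 J = 0.05035 kcal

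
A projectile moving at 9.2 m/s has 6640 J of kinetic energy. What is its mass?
m = 2·KE/v² = 2·6640/(9.2)² = 156.9 kg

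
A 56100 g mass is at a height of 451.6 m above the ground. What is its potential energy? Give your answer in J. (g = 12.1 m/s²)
Convert to SI: m = 56.1 kg, h = 451.6 m
PE = mgh = (56.1)(12.1)(451.6) = 306600 J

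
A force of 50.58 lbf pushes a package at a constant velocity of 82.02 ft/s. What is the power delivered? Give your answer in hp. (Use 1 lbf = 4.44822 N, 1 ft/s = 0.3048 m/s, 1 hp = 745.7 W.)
Convert to SI: F = 224.991 N, v = 24.9997 m/s
P = Fv = (224.991)(24.9997) = 5624.71 W = 7.543 hp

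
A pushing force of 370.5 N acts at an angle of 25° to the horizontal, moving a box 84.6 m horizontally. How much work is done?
W = F·d·cosθ = (370.5)(84.6)cos(25°) = 28410 J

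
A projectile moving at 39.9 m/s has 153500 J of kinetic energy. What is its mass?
m = 2·KE/v² = 2·153500/(39.9)² = 192.8 kg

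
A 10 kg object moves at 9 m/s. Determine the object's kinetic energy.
KE = ½mv² = ½(10)(9)² = 405.0 J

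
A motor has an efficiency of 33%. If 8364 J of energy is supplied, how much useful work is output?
W_out = η·W_in = 0.33·8364 = 2760.12 J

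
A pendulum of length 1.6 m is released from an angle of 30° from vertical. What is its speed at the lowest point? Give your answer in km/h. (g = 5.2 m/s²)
h = L(1 − cosθ) = 1.6(1 − cos30°) = 0.214359 m
v = √(2gh) = √(2·5.2·0.214359) = 1.4931 m/s = 5.375 km/h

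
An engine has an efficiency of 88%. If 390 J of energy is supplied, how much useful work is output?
W_out = η·W_in = 0.88·390 = 343.2 J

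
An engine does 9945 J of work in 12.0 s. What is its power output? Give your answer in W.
P = W/t = 9945.0/12.0 = 828.8 W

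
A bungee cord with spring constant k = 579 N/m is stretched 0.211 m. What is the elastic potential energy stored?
PE = ½kx² = ½(579)(0.211)² = 12.89 J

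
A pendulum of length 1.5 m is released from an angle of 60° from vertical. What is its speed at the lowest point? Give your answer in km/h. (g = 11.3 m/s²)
h = L(1 − cosθ) = 1.5(1 − cos60°) = 0.75 m
v = √(2gh) = √(2·11.3·0.75) = 4.11704 m/s = 14.82 km/h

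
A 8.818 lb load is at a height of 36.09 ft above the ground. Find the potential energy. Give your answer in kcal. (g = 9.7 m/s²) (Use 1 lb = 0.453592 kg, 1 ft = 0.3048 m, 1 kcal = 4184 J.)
Convert to SI: m = 3.99977 kg, h = 11.0002 m
PE = mgh = (3.99977)(9.7)(11.0002) = 426.785 J = 0.102 kcal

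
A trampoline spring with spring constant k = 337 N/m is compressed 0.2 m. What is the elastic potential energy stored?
PE = ½kx² = ½(337)(0.2)² = 6.74 J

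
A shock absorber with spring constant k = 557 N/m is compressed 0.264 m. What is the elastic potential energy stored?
PE = ½kx² = ½(557)(0.264)² = 19.41 J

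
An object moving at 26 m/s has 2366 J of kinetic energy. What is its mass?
m = 2·KE/v² = 2·2366/(26)² = 7.0 kg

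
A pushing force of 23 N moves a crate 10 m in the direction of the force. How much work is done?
W = F·d = (23)(10) = 230.0 J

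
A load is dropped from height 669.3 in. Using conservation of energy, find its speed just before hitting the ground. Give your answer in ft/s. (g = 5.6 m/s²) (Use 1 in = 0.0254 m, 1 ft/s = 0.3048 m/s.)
Convert to SI: h = 17.0002 m
mgh = ½mv² ⇒ v = √(2gh) = √(2·5.6·17.0002) = 13.7986 m/s = 45.27 ft/s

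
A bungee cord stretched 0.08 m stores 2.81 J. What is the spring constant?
k = 2·PE/x² = 2·2.81/(0.08)² = 878.1 N/m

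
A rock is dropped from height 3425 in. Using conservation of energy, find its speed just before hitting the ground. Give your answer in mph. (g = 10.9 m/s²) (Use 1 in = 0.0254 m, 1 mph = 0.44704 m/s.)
Convert to SI: h = 86.995 m
mgh = ½mv² ⇒ v = √(2gh) = √(2·10.9·86.995) = 43.5487 m/s = 97.42 mph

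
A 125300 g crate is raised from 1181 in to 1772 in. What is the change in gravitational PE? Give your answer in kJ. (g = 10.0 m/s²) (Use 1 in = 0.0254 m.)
Convert to SI: m = 125.3 kg, Δh = 15.0114 m
ΔPE = mgΔh = (125.3)(10.0)(15.0114) = 18809.3 J = 18.81 kJ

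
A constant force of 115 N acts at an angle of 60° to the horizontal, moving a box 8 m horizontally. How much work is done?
W = F·d·cosθ = (115)(8)cos(60°) = 460.0 J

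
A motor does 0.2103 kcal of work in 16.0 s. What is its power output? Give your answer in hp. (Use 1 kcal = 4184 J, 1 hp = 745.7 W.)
Convert to SI: W = 879.895 J, t = 16.0 s
P = W/t = 879.895/16.0 = 54.9935 W = 0.07375 hp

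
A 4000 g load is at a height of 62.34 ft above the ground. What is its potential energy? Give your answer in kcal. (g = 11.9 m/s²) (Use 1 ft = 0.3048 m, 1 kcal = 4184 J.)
Convert to SI: m = 4.0 kg, h = 19.0012 m
PE = mgh = (4.0)(11.9)(19.0012) = 904.459 J = 0.2162 kcal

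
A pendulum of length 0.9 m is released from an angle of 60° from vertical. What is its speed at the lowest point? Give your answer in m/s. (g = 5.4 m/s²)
h = L(1 − cosθ) = 0.9(1 − cos60°) = 0.45 m
v = √(2gh) = √(2·5.4·0.45) = 2.205 m/s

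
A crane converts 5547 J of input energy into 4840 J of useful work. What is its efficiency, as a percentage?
η = W_out/W_in = 4840/5547 = 87.25%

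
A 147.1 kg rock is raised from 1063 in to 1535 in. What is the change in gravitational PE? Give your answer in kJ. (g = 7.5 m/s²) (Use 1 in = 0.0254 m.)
Convert to SI: m = 147.1 kg, Δh = 11.9888 m
ΔPE = mgΔh = (147.1)(7.5)(11.9888) = 13226.6 J = 13.23 kJ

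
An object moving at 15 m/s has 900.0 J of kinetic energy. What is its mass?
m = 2·KE/v² = 2·900.0/(15)² = 8.0 kg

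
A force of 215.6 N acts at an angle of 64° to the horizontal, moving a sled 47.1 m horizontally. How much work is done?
W = F·d·cosθ = (215.6)(47.1)cos(64°) = 4452 J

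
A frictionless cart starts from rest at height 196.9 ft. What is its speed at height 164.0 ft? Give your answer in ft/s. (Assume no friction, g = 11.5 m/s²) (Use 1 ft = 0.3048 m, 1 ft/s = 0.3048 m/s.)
Convert to SI: h₁−h₂ = 10.0279 m
mgh₁ = mgh₂ + ½mv² ⇒ v = √(2g(h₁−h₂)) = √(2·11.5·10.0279) = 15.1869 m/s = 49.83 ft/s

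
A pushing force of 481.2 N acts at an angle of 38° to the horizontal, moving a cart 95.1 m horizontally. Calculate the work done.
W = F·d·cosθ = (481.2)(95.1)cos(38°) = 36060 J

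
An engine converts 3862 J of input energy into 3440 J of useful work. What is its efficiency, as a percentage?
η = W_out/W_in = 3440/3862 = 89.07%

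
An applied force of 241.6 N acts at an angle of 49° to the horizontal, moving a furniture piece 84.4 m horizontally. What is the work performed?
W = F·d·cosθ = (241.6)(84.4)cos(49°) = 13380 J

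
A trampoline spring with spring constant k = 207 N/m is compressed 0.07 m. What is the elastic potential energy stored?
PE = ½kx² = ½(207)(0.07)² = 0.5072 J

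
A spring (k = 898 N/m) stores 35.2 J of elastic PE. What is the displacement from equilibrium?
x = √(2·PE/k) = √(2·35.2/898) = 0.28 m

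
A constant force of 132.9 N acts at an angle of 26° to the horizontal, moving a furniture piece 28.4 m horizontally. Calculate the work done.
W = F·d·cosθ = (132.9)(28.4)cos(26°) = 3392 J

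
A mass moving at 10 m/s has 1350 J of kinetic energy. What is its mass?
m = 2·KE/v² = 2·1350/(10)² = 27.0 kg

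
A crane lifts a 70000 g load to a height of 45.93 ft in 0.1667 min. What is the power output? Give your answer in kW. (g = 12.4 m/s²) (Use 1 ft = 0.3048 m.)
Convert to SI: m = 70.0 kg, h = 13.9995 m, t = 10.002 s
P = mgh/t = (70.0)(12.4)(13.9995)/10.002 = 1214.91 W = 1.215 kW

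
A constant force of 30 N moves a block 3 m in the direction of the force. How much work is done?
W = F·d = (30)(3) = 90.0 J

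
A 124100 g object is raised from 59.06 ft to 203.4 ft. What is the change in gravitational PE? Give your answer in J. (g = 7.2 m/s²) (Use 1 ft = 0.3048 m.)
Convert to SI: m = 124.1 kg, Δh = 43.9948 m
ΔPE = mgΔh = (124.1)(7.2)(43.9948) = 39310 J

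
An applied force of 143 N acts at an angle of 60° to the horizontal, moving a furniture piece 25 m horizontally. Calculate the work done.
W = F·d·cosθ = (143)(25)cos(60°) = 1788 J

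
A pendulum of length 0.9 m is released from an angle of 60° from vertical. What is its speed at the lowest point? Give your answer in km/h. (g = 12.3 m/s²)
h = L(1 − cosθ) = 0.9(1 − cos60°) = 0.45 m
v = √(2gh) = √(2·12.3·0.45) = 3.32716 m/s = 11.98 km/h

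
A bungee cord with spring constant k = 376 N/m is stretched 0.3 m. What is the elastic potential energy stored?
PE = ½kx² = ½(376)(0.3)² = 16.92 J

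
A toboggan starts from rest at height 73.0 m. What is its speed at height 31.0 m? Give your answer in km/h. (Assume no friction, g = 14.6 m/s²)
mgh₁ = mgh₂ + ½mv² ⇒ v = √(2g(h₁−h₂)) = √(2·14.6·42.0) = 35.02 m/s = 126.1 km/h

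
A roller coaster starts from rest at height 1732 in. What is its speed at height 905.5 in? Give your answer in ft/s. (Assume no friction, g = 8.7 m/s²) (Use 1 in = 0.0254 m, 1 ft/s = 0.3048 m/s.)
Convert to SI: h₁−h₂ = 20.9931 m
mgh₁ = mgh₂ + ½mv² ⇒ v = √(2g(h₁−h₂)) = √(2·8.7·20.9931) = 19.1123 m/s = 62.7 ft/s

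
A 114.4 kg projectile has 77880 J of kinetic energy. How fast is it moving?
v = √(2·KE/m) = √(2·77880/114.4) = 36.9 m/s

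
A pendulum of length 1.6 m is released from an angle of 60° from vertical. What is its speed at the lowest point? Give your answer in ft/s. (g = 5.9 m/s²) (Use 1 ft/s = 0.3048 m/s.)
h = L(1 − cosθ) = 1.6(1 − cos60°) = 0.8 m
v = √(2gh) = √(2·5.9·0.8) = 3.07246 m/s = 10.08 ft/s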